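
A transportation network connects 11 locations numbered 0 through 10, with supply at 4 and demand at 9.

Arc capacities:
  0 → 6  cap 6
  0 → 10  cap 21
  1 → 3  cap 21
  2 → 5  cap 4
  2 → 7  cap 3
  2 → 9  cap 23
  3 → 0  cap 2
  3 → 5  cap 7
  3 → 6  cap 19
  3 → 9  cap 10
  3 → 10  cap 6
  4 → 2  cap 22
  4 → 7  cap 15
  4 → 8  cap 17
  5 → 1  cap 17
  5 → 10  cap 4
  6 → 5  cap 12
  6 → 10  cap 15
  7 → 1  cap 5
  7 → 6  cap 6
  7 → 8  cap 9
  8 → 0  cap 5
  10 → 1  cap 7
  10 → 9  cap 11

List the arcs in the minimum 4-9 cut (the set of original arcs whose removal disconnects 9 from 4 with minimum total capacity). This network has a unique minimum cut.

augment #1: 4→2→9 push 22
augment #2: 4→7→1→3→9 push 5
augment #3: 4→7→6→10→9 push 6
augment #4: 4→8→0→10→9 push 5
max flow = 38; residual-reachable set from 4 gives S-side
cut edges (S→T): {(4,2), (7,1), (7,6), (8,0)} total cap 38

Min-cut arcs: {(4,2), (7,1), (7,6), (8,0)} (total capacity 38)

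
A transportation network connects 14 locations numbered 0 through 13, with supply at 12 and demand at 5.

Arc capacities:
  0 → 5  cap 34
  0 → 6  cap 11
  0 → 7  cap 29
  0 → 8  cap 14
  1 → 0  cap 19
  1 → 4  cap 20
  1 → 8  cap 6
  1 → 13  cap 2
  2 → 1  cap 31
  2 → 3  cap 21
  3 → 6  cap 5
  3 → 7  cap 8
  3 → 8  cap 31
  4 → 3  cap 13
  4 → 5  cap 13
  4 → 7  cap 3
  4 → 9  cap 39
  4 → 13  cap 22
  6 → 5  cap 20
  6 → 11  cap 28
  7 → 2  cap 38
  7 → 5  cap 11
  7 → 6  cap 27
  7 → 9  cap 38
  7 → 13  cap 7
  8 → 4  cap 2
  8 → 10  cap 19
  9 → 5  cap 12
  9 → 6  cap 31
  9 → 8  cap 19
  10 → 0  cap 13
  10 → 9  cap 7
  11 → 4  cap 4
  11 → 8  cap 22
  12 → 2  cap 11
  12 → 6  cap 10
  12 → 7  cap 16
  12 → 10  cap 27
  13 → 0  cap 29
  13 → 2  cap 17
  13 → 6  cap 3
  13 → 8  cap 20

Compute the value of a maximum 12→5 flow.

augment #1: 12→6→5 bottleneck 10, total now 10
augment #2: 12→7→5 bottleneck 11, total now 21
augment #3: 12→7→6→5 bottleneck 5, total now 26
augment #4: 12→10→0→5 bottleneck 13, total now 39
augment #5: 12→10→9→5 bottleneck 7, total now 46
augment #6: 12→2→1→0→5 bottleneck 11, total now 57

Maximum flow value: 57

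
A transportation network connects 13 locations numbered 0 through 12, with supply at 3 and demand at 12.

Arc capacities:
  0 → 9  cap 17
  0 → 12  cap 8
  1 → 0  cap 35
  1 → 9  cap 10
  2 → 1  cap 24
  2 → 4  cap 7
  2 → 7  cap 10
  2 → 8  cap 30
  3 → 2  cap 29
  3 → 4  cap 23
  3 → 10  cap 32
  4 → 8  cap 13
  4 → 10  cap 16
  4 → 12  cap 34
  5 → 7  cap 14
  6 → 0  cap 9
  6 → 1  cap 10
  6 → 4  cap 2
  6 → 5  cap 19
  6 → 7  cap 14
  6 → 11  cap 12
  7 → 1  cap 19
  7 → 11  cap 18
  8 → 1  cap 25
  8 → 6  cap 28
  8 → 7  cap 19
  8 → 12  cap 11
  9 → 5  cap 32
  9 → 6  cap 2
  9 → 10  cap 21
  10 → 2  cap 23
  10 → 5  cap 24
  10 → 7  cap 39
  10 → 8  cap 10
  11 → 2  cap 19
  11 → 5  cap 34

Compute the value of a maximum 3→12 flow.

augment #1: 3→4→12 bottleneck 23, total now 23
augment #2: 3→2→4→12 bottleneck 7, total now 30
augment #3: 3→2→8→12 bottleneck 11, total now 41
augment #4: 3→2→1→0→12 bottleneck 8, total now 49
augment #5: 3→2→8→6→4→12 bottleneck 2, total now 51

Maximum flow value: 51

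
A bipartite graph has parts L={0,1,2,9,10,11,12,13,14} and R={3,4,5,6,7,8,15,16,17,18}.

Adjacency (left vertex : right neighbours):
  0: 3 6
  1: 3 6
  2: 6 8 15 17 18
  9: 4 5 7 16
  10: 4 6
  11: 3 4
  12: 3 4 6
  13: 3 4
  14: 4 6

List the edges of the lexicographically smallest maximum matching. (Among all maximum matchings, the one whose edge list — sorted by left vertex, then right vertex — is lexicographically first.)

|M| = 5 (so the lex-smallest maximum matching has 5 edges)
process left vertices in ascending order; for each, take the smallest-labelled available neighbour that still permits 5 edges overall, or leave it unmatched if none does
lex-smallest matching: {0-3, 1-6, 2-8, 9-5, 10-4}

Lex-smallest maximum matching: {(0,3), (1,6), (2,8), (9,5), (10,4)}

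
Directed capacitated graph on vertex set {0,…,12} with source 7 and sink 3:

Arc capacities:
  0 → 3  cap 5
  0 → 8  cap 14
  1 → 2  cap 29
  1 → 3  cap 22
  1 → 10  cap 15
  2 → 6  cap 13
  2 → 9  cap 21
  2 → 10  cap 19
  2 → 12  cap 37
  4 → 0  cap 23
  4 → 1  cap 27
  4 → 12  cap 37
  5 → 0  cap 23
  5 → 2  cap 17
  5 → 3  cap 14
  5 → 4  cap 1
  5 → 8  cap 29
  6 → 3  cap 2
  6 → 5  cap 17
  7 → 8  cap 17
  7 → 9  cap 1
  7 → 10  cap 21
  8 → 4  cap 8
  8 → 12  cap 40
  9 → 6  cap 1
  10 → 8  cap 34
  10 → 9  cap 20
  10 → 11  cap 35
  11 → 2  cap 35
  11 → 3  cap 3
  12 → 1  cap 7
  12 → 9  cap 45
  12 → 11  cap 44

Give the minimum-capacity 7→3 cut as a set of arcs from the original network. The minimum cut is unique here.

augment #1: 7→9→6→3 push 1
augment #2: 7→10→11→3 push 3
augment #3: 7→8→4→0→3 push 5
augment #4: 7→8→4→1→3 push 3
augment #5: 7→8→12→1→3 push 7
augment #6: 7→10→11→2→6→3 push 1
augment #7: 7→10→11→2→6→5→3 push 12
max flow = 32; residual-reachable set from 7 gives S-side
cut edges (S→T): {(2,6), (8,4), (9,6), (11,3), (12,1)} total cap 32

Min-cut arcs: {(2,6), (8,4), (9,6), (11,3), (12,1)} (total capacity 32)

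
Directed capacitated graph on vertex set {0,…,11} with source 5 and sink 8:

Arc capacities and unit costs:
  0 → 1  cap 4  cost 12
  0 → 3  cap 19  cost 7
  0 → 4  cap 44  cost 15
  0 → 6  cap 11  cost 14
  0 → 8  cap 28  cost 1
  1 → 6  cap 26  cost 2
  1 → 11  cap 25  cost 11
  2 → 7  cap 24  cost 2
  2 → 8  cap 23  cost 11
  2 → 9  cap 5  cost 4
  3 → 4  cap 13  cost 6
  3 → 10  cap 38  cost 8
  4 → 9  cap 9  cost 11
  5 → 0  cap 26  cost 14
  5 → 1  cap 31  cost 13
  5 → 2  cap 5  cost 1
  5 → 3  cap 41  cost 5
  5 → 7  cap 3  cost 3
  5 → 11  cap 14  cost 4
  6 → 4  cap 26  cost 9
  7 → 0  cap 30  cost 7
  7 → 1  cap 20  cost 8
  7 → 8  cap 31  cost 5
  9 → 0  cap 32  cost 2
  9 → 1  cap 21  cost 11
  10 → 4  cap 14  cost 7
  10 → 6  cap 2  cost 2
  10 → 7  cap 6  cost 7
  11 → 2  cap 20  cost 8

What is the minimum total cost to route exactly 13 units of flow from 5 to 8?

Minimum cost for 13 units: 139

shortest-cost path #1: 5→7→8 push 3 @ unit cost 8 (adds 24)
shortest-cost path #2: 5→2→7→8 push 5 @ unit cost 8 (adds 40)
shortest-cost path #3: 5→0→8 push 5 @ unit cost 15 (adds 75)
total cost = 139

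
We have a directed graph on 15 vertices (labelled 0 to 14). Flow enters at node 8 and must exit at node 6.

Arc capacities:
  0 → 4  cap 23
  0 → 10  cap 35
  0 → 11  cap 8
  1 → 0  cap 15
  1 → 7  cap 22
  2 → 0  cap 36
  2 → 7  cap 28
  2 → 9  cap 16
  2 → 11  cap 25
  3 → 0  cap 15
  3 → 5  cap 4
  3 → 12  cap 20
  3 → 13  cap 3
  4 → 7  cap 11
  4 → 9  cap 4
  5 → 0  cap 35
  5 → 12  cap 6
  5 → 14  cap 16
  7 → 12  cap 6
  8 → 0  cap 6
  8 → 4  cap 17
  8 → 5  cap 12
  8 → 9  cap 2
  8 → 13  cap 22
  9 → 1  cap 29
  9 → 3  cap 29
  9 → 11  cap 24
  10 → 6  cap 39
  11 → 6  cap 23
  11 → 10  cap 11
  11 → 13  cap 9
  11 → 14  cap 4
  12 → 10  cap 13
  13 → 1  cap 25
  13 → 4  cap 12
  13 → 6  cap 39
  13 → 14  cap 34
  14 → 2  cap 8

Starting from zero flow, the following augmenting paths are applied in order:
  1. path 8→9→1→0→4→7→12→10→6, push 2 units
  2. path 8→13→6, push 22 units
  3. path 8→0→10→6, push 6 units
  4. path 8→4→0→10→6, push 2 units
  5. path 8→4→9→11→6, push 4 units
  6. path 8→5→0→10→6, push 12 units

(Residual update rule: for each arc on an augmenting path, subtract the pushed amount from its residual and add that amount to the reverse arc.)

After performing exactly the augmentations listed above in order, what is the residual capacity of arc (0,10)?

after path 1 (8→9→1→0→4→7→12→10→6, push 2): res(0,10)=35
after path 2 (8→13→6, push 22): res(0,10)=35
after path 3 (8→0→10→6, push 6): res(0,10)=29
after path 4 (8→4→0→10→6, push 2): res(0,10)=27
after path 5 (8→4→9→11→6, push 4): res(0,10)=27
after path 6 (8→5→0→10→6, push 12): res(0,10)=15

Residual capacity of (0,10): 15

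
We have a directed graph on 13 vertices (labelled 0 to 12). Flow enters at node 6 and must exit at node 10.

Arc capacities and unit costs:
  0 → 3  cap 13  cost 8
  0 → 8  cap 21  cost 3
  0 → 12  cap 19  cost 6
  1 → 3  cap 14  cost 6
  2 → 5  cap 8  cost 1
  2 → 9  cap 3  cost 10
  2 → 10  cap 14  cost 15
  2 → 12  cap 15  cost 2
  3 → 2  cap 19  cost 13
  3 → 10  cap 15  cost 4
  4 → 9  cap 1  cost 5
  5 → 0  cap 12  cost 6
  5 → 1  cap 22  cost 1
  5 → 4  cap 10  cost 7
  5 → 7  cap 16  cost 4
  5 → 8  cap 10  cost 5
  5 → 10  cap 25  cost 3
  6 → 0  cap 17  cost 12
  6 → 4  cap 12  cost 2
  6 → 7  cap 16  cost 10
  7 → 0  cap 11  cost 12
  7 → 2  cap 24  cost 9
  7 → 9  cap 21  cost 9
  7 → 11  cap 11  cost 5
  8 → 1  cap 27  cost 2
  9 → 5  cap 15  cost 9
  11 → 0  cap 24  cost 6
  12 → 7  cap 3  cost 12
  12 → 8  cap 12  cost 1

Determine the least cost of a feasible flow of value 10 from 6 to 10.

shortest-cost path #1: 6→4→9→5→10 push 1 @ unit cost 19 (adds 19)
shortest-cost path #2: 6→7→2→5→10 push 8 @ unit cost 23 (adds 184)
shortest-cost path #3: 6→0→3→10 push 1 @ unit cost 24 (adds 24)
total cost = 227

Minimum cost for 10 units: 227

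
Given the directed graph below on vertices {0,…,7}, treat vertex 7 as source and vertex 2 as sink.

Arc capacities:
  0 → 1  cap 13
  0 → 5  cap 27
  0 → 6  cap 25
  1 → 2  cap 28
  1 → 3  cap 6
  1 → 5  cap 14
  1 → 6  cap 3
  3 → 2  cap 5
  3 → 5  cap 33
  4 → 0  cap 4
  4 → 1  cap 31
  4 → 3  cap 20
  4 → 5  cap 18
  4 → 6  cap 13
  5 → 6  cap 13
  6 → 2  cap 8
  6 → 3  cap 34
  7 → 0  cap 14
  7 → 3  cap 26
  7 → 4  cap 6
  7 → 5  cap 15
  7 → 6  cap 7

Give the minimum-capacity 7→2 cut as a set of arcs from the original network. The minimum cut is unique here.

Min-cut arcs: {(0,1), (3,2), (6,2), (7,4)} (total capacity 32)

augment #1: 7→3→2 push 5
augment #2: 7→6→2 push 7
augment #3: 7→0→1→2 push 13
augment #4: 7→0→6→2 push 1
augment #5: 7→4→1→2 push 6
max flow = 32; residual-reachable set from 7 gives S-side
cut edges (S→T): {(0,1), (3,2), (6,2), (7,4)} total cap 32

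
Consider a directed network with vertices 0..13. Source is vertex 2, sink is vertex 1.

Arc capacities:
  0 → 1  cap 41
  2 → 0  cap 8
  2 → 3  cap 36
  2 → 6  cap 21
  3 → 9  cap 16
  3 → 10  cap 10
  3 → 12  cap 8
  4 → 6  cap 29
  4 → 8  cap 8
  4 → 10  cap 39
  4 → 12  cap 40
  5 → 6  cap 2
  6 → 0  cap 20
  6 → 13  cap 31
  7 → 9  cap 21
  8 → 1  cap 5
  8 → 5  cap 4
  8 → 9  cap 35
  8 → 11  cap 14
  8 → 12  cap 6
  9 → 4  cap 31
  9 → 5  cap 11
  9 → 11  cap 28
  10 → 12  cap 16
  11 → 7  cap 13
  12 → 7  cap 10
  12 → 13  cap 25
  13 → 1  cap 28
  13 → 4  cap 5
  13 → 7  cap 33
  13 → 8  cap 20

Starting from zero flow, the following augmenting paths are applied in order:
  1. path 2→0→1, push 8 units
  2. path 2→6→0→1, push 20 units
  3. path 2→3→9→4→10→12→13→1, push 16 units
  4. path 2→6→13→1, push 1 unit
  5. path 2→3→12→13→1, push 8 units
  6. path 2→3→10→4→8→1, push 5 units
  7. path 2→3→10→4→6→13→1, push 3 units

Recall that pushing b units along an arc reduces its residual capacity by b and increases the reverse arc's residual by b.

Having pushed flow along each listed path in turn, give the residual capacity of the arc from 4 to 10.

after path 1 (2→0→1, push 8): res(4,10)=39
after path 2 (2→6→0→1, push 20): res(4,10)=39
after path 3 (2→3→9→4→10→12→13→1, push 16): res(4,10)=23
after path 4 (2→6→13→1, push 1): res(4,10)=23
after path 5 (2→3→12→13→1, push 8): res(4,10)=23
after path 6 (2→3→10→4→8→1, push 5): res(4,10)=28
after path 7 (2→3→10→4→6→13→1, push 3): res(4,10)=31

Residual capacity of (4,10): 31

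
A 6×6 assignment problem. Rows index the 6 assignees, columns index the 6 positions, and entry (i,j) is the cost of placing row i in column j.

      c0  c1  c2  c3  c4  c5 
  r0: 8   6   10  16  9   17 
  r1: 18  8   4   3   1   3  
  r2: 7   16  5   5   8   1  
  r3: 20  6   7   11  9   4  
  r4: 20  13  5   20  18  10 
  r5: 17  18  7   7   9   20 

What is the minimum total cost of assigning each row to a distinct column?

Minimum assignment cost: 28

optimal assignment: row0→col0 (cost 8), row1→col4 (cost 1), row2→col5 (cost 1), row3→col1 (cost 6), row4→col2 (cost 5), row5→col3 (cost 7)
total = 8 + 1 + 1 + 6 + 5 + 7 = 28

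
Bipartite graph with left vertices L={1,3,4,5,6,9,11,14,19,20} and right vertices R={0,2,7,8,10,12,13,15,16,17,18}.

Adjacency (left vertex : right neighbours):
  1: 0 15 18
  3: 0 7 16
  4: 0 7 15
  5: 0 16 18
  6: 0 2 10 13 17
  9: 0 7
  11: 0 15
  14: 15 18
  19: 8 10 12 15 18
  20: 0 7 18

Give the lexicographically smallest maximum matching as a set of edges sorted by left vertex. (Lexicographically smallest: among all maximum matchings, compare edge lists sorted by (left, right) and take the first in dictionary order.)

Lex-smallest maximum matching: {(1,0), (3,7), (4,15), (5,16), (6,2), (14,18), (19,8)}

|M| = 7 (so the lex-smallest maximum matching has 7 edges)
process left vertices in ascending order; for each, take the smallest-labelled available neighbour that still permits 7 edges overall, or leave it unmatched if none does
lex-smallest matching: {1-0, 3-7, 4-15, 5-16, 6-2, 14-18, 19-8}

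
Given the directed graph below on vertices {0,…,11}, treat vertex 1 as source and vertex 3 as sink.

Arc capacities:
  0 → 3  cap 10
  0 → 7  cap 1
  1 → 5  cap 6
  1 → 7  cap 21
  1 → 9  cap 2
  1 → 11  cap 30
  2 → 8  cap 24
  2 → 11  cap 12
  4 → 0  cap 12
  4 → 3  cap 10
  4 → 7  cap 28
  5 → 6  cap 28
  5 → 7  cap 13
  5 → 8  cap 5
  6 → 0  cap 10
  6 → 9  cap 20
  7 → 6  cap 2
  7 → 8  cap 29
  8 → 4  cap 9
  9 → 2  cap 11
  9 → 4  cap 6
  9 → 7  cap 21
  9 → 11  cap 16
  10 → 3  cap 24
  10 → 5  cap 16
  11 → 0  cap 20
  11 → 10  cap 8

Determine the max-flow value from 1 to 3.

augment #1: 1→9→4→3 bottleneck 2, total now 2
augment #2: 1→11→0→3 bottleneck 10, total now 12
augment #3: 1→11→10→3 bottleneck 8, total now 20
augment #4: 1→5→8→4→3 bottleneck 5, total now 25
augment #5: 1→7→8→4→3 bottleneck 3, total now 28

Maximum flow value: 28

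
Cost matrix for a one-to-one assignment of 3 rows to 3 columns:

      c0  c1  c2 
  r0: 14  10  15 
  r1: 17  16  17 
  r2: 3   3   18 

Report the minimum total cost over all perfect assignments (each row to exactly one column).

optimal assignment: row0→col1 (cost 10), row1→col2 (cost 17), row2→col0 (cost 3)
total = 10 + 17 + 3 = 30

Minimum assignment cost: 30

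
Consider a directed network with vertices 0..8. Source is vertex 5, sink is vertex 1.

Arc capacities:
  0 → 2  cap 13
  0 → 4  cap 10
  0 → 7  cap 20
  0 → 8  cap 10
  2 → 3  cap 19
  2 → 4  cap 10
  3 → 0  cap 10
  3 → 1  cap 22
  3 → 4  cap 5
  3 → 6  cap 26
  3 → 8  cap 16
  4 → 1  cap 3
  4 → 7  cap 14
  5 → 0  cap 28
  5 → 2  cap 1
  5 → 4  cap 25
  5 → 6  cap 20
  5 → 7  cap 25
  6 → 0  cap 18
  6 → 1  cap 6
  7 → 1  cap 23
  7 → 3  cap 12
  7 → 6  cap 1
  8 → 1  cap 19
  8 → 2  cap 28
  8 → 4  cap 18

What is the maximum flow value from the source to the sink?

augment #1: 5→4→1 bottleneck 3, total now 3
augment #2: 5→6→1 bottleneck 6, total now 9
augment #3: 5→7→1 bottleneck 23, total now 32
augment #4: 5→0→8→1 bottleneck 10, total now 42
augment #5: 5→2→3→1 bottleneck 1, total now 43
augment #6: 5→7→3→1 bottleneck 2, total now 45
augment #7: 5→0→2→3→1 bottleneck 13, total now 58
augment #8: 5→0→7→3→1 bottleneck 5, total now 63
augment #9: 5→4→7→3→1 bottleneck 1, total now 64
augment #10: 5→4→7→3→8→1 bottleneck 4, total now 68

Maximum flow value: 68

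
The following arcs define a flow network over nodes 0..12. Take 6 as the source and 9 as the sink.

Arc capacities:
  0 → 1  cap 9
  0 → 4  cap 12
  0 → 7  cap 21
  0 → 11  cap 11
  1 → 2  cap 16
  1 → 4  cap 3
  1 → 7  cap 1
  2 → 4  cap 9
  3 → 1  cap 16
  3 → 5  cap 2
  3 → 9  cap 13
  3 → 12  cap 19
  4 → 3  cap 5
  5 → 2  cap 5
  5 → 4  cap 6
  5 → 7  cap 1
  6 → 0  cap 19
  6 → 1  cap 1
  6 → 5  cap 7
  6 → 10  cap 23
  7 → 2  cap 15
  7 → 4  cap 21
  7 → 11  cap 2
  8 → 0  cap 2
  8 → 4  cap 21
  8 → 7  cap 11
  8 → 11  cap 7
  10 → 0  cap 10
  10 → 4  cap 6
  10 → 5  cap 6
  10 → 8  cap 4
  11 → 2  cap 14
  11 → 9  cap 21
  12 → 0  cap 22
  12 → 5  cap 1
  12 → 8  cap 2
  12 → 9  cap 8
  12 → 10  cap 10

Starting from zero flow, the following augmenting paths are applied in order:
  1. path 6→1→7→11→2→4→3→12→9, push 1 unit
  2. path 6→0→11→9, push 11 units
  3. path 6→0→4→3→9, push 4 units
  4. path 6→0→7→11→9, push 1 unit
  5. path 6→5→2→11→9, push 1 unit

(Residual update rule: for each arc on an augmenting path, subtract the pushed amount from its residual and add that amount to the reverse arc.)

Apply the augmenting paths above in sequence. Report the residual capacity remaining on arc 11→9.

Residual capacity of (11,9): 8

after path 1 (6→1→7→11→2→4→3→12→9, push 1): res(11,9)=21
after path 2 (6→0→11→9, push 11): res(11,9)=10
after path 3 (6→0→4→3→9, push 4): res(11,9)=10
after path 4 (6→0→7→11→9, push 1): res(11,9)=9
after path 5 (6→5→2→11→9, push 1): res(11,9)=8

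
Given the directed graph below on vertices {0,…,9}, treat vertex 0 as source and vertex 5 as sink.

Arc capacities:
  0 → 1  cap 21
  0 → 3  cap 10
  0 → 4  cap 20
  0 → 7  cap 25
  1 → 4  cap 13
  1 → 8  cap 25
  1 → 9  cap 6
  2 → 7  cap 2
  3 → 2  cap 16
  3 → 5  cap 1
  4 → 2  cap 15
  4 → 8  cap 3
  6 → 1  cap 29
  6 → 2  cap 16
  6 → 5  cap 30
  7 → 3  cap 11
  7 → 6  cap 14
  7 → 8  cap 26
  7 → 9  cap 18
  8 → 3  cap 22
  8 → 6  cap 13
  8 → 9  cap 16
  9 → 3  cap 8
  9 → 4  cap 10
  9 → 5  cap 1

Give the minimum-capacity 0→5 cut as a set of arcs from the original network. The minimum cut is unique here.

Min-cut arcs: {(3,5), (7,6), (8,6), (9,5)} (total capacity 29)

augment #1: 0→3→5 push 1
augment #2: 0→1→9→5 push 1
augment #3: 0→7→6→5 push 14
augment #4: 0→1→8→6→5 push 13
max flow = 29; residual-reachable set from 0 gives S-side
cut edges (S→T): {(3,5), (7,6), (8,6), (9,5)} total cap 29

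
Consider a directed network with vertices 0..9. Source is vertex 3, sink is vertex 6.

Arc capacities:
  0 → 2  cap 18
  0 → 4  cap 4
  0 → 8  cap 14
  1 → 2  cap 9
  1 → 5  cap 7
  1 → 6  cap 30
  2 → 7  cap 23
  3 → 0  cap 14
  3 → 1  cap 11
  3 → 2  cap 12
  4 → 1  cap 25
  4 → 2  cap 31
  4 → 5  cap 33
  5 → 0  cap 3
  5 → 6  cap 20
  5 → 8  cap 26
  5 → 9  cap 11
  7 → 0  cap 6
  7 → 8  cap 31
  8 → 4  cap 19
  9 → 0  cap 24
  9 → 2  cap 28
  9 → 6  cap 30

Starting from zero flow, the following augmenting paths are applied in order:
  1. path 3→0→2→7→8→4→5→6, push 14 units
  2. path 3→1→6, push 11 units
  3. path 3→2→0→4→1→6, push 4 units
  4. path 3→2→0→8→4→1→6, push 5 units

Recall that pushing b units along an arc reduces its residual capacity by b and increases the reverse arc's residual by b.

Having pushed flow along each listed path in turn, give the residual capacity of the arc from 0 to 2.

after path 1 (3→0→2→7→8→4→5→6, push 14): res(0,2)=4
after path 2 (3→1→6, push 11): res(0,2)=4
after path 3 (3→2→0→4→1→6, push 4): res(0,2)=8
after path 4 (3→2→0→8→4→1→6, push 5): res(0,2)=13

Residual capacity of (0,2): 13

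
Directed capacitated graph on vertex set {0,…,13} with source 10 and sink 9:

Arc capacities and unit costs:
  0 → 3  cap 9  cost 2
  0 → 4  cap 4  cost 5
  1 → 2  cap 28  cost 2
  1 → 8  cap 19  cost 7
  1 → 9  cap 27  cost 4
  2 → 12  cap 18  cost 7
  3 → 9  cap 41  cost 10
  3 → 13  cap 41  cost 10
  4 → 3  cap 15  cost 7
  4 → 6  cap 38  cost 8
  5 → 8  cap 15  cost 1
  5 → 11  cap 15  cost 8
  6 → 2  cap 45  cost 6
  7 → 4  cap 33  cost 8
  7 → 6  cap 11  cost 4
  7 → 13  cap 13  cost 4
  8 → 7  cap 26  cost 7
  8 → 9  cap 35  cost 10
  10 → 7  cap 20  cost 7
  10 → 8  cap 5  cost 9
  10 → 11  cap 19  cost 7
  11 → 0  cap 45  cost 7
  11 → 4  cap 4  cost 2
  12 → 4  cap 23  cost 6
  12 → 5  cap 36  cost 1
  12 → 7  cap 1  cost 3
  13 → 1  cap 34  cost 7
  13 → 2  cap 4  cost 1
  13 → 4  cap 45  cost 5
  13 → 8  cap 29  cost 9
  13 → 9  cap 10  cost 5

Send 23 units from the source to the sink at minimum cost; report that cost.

Minimum cost for 23 units: 451

shortest-cost path #1: 10→7→13→9 push 10 @ unit cost 16 (adds 160)
shortest-cost path #2: 10→8→9 push 5 @ unit cost 19 (adds 95)
shortest-cost path #3: 10→7→13→1→9 push 3 @ unit cost 22 (adds 66)
shortest-cost path #4: 10→11→0→3→9 push 5 @ unit cost 26 (adds 130)
total cost = 451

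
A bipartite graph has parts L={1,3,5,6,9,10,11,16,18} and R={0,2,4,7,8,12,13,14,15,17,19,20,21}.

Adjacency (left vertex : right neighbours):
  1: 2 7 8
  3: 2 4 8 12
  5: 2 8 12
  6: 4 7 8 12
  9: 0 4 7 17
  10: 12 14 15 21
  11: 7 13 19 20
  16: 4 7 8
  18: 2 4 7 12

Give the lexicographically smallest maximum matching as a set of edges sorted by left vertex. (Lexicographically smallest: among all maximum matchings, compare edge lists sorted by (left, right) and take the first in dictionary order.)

Lex-smallest maximum matching: {(1,2), (3,4), (5,8), (6,7), (9,0), (10,14), (11,13), (18,12)}

|M| = 8 (so the lex-smallest maximum matching has 8 edges)
process left vertices in ascending order; for each, take the smallest-labelled available neighbour that still permits 8 edges overall, or leave it unmatched if none does
lex-smallest matching: {1-2, 3-4, 5-8, 6-7, 9-0, 10-14, 11-13, 18-12}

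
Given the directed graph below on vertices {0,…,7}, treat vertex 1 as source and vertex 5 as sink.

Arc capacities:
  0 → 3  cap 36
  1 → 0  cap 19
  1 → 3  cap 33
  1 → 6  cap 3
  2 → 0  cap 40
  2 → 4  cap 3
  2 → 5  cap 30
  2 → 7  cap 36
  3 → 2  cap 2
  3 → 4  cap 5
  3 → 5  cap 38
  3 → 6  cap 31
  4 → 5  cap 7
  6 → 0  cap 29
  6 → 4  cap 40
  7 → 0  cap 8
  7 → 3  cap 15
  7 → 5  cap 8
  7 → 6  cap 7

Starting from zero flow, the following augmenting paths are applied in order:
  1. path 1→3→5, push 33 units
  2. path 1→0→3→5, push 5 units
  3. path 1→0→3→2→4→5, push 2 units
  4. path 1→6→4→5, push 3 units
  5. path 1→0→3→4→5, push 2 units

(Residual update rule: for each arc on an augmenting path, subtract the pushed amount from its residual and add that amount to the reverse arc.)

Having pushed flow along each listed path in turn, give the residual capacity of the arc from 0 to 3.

Residual capacity of (0,3): 27

after path 1 (1→3→5, push 33): res(0,3)=36
after path 2 (1→0→3→5, push 5): res(0,3)=31
after path 3 (1→0→3→2→4→5, push 2): res(0,3)=29
after path 4 (1→6→4→5, push 3): res(0,3)=29
after path 5 (1→0→3→4→5, push 2): res(0,3)=27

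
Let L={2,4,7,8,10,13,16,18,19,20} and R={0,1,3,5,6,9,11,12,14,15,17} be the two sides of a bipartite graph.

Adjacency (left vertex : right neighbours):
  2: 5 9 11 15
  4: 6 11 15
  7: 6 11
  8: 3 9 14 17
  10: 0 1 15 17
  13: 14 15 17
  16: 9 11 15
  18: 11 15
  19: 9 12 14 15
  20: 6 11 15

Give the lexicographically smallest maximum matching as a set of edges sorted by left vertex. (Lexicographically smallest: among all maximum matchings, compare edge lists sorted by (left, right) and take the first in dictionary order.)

|M| = 9 (so the lex-smallest maximum matching has 9 edges)
process left vertices in ascending order; for each, take the smallest-labelled available neighbour that still permits 9 edges overall, or leave it unmatched if none does
lex-smallest matching: {2-5, 4-6, 7-11, 8-3, 10-0, 13-14, 16-9, 18-15, 19-12}

Lex-smallest maximum matching: {(2,5), (4,6), (7,11), (8,3), (10,0), (13,14), (16,9), (18,15), (19,12)}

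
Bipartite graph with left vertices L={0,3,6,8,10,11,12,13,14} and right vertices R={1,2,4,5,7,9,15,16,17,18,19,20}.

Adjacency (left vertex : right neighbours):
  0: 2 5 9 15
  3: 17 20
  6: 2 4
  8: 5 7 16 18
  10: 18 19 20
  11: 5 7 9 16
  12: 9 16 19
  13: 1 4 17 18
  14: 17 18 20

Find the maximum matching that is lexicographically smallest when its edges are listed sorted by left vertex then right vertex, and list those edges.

|M| = 9 (so the lex-smallest maximum matching has 9 edges)
process left vertices in ascending order; for each, take the smallest-labelled available neighbour that still permits 9 edges overall, or leave it unmatched if none does
lex-smallest matching: {0-2, 3-17, 6-4, 8-5, 10-18, 11-7, 12-9, 13-1, 14-20}

Lex-smallest maximum matching: {(0,2), (3,17), (6,4), (8,5), (10,18), (11,7), (12,9), (13,1), (14,20)}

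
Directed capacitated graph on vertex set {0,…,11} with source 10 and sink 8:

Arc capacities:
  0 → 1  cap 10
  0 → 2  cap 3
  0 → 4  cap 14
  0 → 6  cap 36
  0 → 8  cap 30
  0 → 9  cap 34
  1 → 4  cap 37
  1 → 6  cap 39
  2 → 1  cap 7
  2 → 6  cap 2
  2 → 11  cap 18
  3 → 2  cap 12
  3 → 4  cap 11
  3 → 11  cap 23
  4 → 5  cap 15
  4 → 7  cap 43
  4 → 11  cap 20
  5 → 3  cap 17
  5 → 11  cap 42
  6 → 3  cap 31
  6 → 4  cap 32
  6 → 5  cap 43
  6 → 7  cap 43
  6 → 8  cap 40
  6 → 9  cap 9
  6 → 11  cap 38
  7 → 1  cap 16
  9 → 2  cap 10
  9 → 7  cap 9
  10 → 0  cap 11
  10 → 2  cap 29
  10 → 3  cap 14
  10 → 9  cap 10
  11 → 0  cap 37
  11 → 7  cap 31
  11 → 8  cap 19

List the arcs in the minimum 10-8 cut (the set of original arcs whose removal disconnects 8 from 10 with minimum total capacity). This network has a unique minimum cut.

Min-cut arcs: {(2,1), (2,6), (2,11), (9,7), (10,0), (10,3)} (total capacity 61)

augment #1: 10→0→8 push 11
augment #2: 10→2→6→8 push 2
augment #3: 10→2→11→8 push 18
augment #4: 10→3→11→8 push 1
augment #5: 10→2→1→6→8 push 7
augment #6: 10→3→11→0→8 push 13
augment #7: 10→9→7→1→6→8 push 9
max flow = 61; residual-reachable set from 10 gives S-side
cut edges (S→T): {(2,1), (2,6), (2,11), (9,7), (10,0), (10,3)} total cap 61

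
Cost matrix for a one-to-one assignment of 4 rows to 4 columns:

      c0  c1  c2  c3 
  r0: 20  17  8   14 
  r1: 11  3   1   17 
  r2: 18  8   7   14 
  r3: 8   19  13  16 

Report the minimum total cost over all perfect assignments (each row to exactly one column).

optimal assignment: row0→col3 (cost 14), row1→col2 (cost 1), row2→col1 (cost 8), row3→col0 (cost 8)
total = 14 + 1 + 8 + 8 = 31

Minimum assignment cost: 31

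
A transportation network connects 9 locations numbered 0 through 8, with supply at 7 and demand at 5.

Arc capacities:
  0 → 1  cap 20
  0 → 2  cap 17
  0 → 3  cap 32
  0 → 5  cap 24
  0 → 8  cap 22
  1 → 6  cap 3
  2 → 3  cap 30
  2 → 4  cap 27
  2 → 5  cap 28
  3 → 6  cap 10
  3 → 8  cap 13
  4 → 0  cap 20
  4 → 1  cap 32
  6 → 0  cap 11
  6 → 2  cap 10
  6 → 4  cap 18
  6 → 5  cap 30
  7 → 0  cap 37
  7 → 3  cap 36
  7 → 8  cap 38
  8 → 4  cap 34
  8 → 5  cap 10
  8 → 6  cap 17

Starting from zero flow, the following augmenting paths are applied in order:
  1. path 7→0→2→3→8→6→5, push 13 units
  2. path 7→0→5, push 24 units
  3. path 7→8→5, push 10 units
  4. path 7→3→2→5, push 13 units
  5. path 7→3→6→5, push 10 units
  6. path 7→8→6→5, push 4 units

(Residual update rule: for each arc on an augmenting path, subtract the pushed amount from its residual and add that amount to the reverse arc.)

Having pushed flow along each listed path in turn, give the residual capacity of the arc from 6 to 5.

after path 1 (7→0→2→3→8→6→5, push 13): res(6,5)=17
after path 2 (7→0→5, push 24): res(6,5)=17
after path 3 (7→8→5, push 10): res(6,5)=17
after path 4 (7→3→2→5, push 13): res(6,5)=17
after path 5 (7→3→6→5, push 10): res(6,5)=7
after path 6 (7→8→6→5, push 4): res(6,5)=3

Residual capacity of (6,5): 3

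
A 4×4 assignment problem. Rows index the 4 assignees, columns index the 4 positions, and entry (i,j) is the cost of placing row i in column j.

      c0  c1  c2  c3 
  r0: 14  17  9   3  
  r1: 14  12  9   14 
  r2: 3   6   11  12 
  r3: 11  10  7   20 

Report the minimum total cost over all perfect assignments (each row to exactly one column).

Minimum assignment cost: 25

one of 2 optimal assignments: row0→col3 (cost 3), row1→col1 (cost 12), row2→col0 (cost 3), row3→col2 (cost 7)
total = 3 + 12 + 3 + 7 = 25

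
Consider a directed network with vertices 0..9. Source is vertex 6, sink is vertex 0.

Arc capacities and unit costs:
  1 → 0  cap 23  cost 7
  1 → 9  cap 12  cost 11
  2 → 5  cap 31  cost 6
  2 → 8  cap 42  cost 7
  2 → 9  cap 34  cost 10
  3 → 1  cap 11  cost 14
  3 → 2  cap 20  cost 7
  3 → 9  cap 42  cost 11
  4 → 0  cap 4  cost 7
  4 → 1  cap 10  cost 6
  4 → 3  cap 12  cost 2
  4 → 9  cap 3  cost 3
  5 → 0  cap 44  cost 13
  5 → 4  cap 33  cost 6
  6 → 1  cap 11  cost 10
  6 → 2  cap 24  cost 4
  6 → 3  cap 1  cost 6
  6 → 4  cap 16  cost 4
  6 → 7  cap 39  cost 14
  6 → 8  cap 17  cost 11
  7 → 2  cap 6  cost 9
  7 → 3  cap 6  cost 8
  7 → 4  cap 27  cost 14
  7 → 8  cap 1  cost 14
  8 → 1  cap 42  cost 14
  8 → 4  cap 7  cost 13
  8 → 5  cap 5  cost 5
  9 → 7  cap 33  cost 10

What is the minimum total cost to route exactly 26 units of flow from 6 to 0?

shortest-cost path #1: 6→4→0 push 4 @ unit cost 11 (adds 44)
shortest-cost path #2: 6→1→0 push 11 @ unit cost 17 (adds 187)
shortest-cost path #3: 6→4→1→0 push 10 @ unit cost 17 (adds 170)
shortest-cost path #4: 6→2→5→0 push 1 @ unit cost 23 (adds 23)
total cost = 424

Minimum cost for 26 units: 424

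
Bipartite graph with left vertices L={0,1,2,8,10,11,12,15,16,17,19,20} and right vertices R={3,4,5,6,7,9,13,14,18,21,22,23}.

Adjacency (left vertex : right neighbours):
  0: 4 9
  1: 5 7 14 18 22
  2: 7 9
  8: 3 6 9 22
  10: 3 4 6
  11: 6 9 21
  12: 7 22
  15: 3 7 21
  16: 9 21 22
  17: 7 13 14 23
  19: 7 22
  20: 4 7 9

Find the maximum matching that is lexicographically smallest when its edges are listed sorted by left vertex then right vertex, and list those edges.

Lex-smallest maximum matching: {(0,4), (1,5), (2,7), (8,3), (10,6), (11,9), (12,22), (15,21), (17,13)}

|M| = 9 (so the lex-smallest maximum matching has 9 edges)
process left vertices in ascending order; for each, take the smallest-labelled available neighbour that still permits 9 edges overall, or leave it unmatched if none does
lex-smallest matching: {0-4, 1-5, 2-7, 8-3, 10-6, 11-9, 12-22, 15-21, 17-13}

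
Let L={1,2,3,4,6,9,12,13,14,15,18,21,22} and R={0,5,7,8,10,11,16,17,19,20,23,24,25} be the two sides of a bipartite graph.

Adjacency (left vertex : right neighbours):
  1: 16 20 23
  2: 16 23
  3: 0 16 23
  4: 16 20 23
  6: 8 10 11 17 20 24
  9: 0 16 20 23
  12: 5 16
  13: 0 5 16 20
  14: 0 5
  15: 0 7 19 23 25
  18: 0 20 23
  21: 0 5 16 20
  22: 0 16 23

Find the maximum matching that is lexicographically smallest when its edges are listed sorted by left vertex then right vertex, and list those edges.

Lex-smallest maximum matching: {(1,16), (2,23), (3,0), (4,20), (6,8), (12,5), (15,7)}

|M| = 7 (so the lex-smallest maximum matching has 7 edges)
process left vertices in ascending order; for each, take the smallest-labelled available neighbour that still permits 7 edges overall, or leave it unmatched if none does
lex-smallest matching: {1-16, 2-23, 3-0, 4-20, 6-8, 12-5, 15-7}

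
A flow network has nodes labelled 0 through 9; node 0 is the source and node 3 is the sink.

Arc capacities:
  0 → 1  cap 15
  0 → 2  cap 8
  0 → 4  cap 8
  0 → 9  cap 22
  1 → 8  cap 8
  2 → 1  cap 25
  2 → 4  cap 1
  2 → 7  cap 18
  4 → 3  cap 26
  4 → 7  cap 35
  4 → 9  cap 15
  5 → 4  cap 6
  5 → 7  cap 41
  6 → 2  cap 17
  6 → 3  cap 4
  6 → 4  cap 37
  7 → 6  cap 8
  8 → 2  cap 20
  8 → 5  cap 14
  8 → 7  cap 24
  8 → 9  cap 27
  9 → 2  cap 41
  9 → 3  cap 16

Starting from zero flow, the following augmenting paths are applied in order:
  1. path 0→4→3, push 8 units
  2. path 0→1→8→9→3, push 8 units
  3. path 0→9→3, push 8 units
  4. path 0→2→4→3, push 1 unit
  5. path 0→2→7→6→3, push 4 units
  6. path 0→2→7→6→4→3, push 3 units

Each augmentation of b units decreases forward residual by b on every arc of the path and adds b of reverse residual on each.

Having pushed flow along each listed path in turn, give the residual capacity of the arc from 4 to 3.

Residual capacity of (4,3): 14

after path 1 (0→4→3, push 8): res(4,3)=18
after path 2 (0→1→8→9→3, push 8): res(4,3)=18
after path 3 (0→9→3, push 8): res(4,3)=18
after path 4 (0→2→4→3, push 1): res(4,3)=17
after path 5 (0→2→7→6→3, push 4): res(4,3)=17
after path 6 (0→2→7→6→4→3, push 3): res(4,3)=14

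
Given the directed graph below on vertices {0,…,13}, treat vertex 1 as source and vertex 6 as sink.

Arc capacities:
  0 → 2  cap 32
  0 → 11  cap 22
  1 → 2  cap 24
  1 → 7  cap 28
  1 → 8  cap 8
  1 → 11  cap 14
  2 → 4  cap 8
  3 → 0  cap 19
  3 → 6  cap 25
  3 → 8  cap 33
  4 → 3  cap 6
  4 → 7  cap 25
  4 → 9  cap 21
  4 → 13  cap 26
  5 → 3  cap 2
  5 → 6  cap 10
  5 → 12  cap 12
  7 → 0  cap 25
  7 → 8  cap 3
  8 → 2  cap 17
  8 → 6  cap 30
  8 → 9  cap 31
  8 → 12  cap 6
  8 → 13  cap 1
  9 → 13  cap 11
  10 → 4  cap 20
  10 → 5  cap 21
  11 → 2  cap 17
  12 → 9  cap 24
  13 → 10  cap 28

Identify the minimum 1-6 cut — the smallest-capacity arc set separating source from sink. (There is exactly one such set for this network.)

Min-cut arcs: {(1,8), (2,4), (7,8)} (total capacity 19)

augment #1: 1→8→6 push 8
augment #2: 1→7→8→6 push 3
augment #3: 1→2→4→3→6 push 6
augment #4: 1→2→4→13→10→5→6 push 2
max flow = 19; residual-reachable set from 1 gives S-side
cut edges (S→T): {(1,8), (2,4), (7,8)} total cap 19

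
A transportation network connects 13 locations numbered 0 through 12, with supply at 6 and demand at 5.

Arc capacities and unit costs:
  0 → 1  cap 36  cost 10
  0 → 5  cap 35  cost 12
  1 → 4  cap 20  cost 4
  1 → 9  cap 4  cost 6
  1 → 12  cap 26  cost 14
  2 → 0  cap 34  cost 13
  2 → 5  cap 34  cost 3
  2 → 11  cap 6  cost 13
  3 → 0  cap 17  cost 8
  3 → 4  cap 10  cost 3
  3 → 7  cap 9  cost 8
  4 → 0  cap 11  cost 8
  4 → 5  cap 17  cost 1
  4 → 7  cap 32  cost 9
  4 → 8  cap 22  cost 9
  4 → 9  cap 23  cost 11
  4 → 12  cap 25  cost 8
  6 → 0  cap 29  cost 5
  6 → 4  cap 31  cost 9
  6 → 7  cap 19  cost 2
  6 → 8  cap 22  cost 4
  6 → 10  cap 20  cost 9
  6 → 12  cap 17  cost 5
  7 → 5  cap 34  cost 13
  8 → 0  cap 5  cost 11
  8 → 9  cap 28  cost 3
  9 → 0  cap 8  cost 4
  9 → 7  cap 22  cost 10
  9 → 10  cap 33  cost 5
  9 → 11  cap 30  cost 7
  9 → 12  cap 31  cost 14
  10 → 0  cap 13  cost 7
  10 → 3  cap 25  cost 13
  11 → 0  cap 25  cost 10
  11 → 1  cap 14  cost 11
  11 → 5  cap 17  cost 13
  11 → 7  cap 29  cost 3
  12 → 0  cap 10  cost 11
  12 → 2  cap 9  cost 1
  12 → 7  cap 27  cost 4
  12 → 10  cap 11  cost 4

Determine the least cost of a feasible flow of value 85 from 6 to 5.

Minimum cost for 85 units: 1274

shortest-cost path #1: 6→12→2→5 push 9 @ unit cost 9 (adds 81)
shortest-cost path #2: 6→4→5 push 17 @ unit cost 10 (adds 170)
shortest-cost path #3: 6→7→5 push 19 @ unit cost 15 (adds 285)
shortest-cost path #4: 6→0→5 push 29 @ unit cost 17 (adds 493)
shortest-cost path #5: 6→12→7→5 push 8 @ unit cost 22 (adds 176)
shortest-cost path #6: 6→8→9→0→5 push 3 @ unit cost 23 (adds 69)
total cost = 1274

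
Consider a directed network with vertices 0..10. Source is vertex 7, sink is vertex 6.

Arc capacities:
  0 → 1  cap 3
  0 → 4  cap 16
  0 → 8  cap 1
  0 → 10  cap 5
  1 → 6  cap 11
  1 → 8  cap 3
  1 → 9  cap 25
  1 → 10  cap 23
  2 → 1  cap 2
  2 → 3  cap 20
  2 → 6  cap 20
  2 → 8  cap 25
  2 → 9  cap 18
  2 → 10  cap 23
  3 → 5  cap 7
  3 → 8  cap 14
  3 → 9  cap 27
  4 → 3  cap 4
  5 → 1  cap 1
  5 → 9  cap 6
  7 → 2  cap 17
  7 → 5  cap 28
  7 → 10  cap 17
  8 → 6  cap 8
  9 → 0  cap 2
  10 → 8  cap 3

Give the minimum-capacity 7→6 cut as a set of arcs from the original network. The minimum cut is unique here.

Min-cut arcs: {(5,1), (7,2), (9,0), (10,8)} (total capacity 23)

augment #1: 7→2→6 push 17
augment #2: 7→5→1→6 push 1
augment #3: 7→10→8→6 push 3
augment #4: 7→5→9→0→1→6 push 2
max flow = 23; residual-reachable set from 7 gives S-side
cut edges (S→T): {(5,1), (7,2), (9,0), (10,8)} total cap 23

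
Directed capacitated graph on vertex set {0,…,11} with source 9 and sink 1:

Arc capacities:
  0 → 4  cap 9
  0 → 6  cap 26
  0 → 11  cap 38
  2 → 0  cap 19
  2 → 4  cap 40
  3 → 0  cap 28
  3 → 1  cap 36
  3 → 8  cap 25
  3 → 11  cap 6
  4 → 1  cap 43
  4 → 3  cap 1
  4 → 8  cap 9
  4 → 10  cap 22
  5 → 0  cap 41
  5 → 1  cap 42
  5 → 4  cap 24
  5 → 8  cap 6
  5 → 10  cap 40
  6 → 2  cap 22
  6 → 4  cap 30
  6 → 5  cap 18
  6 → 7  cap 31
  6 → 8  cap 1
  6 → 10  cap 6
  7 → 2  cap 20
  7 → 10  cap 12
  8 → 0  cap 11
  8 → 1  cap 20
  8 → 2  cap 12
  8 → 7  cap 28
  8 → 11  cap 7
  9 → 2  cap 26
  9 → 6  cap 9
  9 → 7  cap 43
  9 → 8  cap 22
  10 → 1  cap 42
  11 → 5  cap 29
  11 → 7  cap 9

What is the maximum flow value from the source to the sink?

augment #1: 9→8→1 bottleneck 20, total now 20
augment #2: 9→2→4→1 bottleneck 26, total now 46
augment #3: 9→6→4→1 bottleneck 9, total now 55
augment #4: 9→7→10→1 bottleneck 12, total now 67
augment #5: 9→7→2→4→1 bottleneck 8, total now 75
augment #6: 9→8→11→5→1 bottleneck 2, total now 77
augment #7: 9→7→2→4→3→1 bottleneck 1, total now 78
augment #8: 9→7→2→4→10→1 bottleneck 5, total now 83
augment #9: 9→7→2→0→4→10→1 bottleneck 6, total now 89

Maximum flow value: 89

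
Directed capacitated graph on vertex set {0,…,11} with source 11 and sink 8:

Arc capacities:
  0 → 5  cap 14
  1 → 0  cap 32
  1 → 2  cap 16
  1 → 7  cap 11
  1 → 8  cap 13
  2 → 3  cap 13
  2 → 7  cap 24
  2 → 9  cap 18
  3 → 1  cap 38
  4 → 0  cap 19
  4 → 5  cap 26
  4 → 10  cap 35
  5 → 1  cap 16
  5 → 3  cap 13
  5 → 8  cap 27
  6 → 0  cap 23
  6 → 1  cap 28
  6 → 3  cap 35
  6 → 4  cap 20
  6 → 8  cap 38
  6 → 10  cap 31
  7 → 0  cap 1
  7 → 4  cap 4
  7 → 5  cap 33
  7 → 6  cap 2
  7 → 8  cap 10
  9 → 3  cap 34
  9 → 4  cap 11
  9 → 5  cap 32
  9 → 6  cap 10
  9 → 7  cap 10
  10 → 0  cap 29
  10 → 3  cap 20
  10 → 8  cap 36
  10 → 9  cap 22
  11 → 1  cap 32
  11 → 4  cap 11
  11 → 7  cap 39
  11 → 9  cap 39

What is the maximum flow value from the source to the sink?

augment #1: 11→1→8 bottleneck 13, total now 13
augment #2: 11→7→8 bottleneck 10, total now 23
augment #3: 11→4→5→8 bottleneck 11, total now 34
augment #4: 11→7→5→8 bottleneck 16, total now 50
augment #5: 11→7→6→8 bottleneck 2, total now 52
augment #6: 11→9→6→8 bottleneck 10, total now 62
augment #7: 11→7→4→10→8 bottleneck 4, total now 66
augment #8: 11→9→4→10→8 bottleneck 11, total now 77
augment #9: 11→7→5→4→10→8 bottleneck 7, total now 84
augment #10: 11→9→5→4→10→8 bottleneck 4, total now 88

Maximum flow value: 88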